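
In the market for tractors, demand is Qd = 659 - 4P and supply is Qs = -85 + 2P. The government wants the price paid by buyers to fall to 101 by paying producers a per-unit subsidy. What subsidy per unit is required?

Required subsidy s = 69 per unit

At a buyer price of 101, quantity demanded is 659 − 4·101 = 255.
Sellers supply 255 only when they receive Ps with -85 + 2·Ps = 255, i.e. Ps = 170.
s = Ps − Pb = 170 − 101 = 69.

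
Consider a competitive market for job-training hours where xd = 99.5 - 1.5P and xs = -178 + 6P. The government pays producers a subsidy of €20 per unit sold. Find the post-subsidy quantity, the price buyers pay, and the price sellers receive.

x' = 68; buyers pay €21; sellers receive €41

Pre-subsidy: 99.5 - 1.5P = -178 + 6P gives P* = 37, x* = 44.
With the subsidy, sellers receive Ps = Pb + 20 for each unit, where Pb is the price buyers pay.
Supply in terms of Pb becomes xs = -178 + 6(Pb + 20) = -58 + 6Pb. Setting this equal to demand: 99.5 - 1.5Pb = -58 + 6Pb, so Pb = 21.
Sellers receive Ps = 21 + 20 = 41; x' = 99.5 − 1.5·21 = 68.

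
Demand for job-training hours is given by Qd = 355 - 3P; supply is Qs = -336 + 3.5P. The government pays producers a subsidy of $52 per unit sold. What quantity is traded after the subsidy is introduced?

Pre-subsidy: 355 - 3P = -336 + 3.5P gives P* = 1382/13, Q* = 469/13.
With the subsidy, sellers receive Ps = Pb + 52 for each unit, where Pb is the price buyers pay.
Supply in terms of Pb becomes Qs = -336 + 3.5(Pb + 52) = -154 + 3.5Pb. Setting this equal to demand: 355 - 3Pb = -154 + 3.5Pb, so Pb = 1018/13.
Sellers receive Ps = 1018/13 + 52 = 1694/13; Q' = 355 − 3·(1018/13) = 1561/13.

Q' = 1561/13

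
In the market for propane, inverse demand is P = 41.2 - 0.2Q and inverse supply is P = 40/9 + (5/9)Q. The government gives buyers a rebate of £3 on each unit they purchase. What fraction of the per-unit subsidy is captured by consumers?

Consumer share = 9/34

Pre-subsidy: 41.2 - 0.2Q = 40/9 + (5/9)Q gives Q* = 827/17 and P* = 535/17.
With the rebate, buyers effectively pay Pb = Ps − 3, where Ps is the price sellers receive.
On the curves, Pb = 41.2 - 0.2Q and Ps = 40/9 + (5/9)Q; the wedge Ps − Pb = 3 gives 40/9 + (5/9)Q − (41.2 - 0.2Q) = 3, so Q' = 1789/34.
Then Pb = 41.2 − 0.2·(1789/34) = 1043/34 and Ps = 40/9 + (5/9)·(1789/34) = 1145/34.
Buyers' price falls by P* − Pb = 535/17 − 1043/34 = 27/34; sellers' price rises by Ps − P* = 1145/34 − 535/17 = 75/34.
So consumers capture (27/34)/3 = 9/34 of each unit of subsidy.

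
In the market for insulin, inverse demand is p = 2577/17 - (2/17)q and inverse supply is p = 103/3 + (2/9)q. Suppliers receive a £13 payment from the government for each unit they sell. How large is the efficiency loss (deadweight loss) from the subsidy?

Deadweight loss = £248.625

Pre-subsidy: 2577/17 - (2/17)q = 103/3 + (2/9)q gives q* = 345 and p* = 111.
With the subsidy, sellers receive ps = pb + 13 for each unit, where pb is the price buyers pay.
On the curves, pb = 2577/17 - (2/17)q and ps = 103/3 + (2/9)q; the wedge ps − pb = 13 gives 103/3 + (2/9)q − (2577/17 - (2/17)q) = 13, so q' = 383.25.
Then pb = 2577/17 − (2/17)·383.25 = 106.5 and ps = 103/3 + (2/9)·383.25 = 119.5.
The subsidy expands output by 383.25 − 345 = 38.25 past the efficient level; on those units the gap between marginal cost and willingness to pay runs from 0 up to 13.
DWL = ½ × 13 × 38.25 = 248.625.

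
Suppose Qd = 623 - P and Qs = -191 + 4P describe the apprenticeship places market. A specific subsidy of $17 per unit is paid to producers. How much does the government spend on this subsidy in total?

Pre-subsidy: 623 - P = -191 + 4P gives P* = 162.8, Q* = 460.2.
With the subsidy, sellers receive Ps = Pb + 17 for each unit, where Pb is the price buyers pay.
Supply in terms of Pb becomes Qs = -191 + 4(Pb + 17) = -123 + 4Pb. Setting this equal to demand: 623 - Pb = -123 + 4Pb, so Pb = 149.2.
Sellers receive Ps = 149.2 + 17 = 166.2; Q' = 623 − 1·149.2 = 473.8.
Government outlay = subsidy × quantity = 17 × 473.8 = 8054.6.

Government cost = $8054.6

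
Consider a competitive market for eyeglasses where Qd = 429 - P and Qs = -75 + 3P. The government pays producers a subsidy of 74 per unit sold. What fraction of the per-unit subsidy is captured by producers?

Pre-subsidy: 429 - P = -75 + 3P gives P* = 126, Q* = 303.
With the subsidy, sellers receive Ps = Pb + 74 for each unit, where Pb is the price buyers pay.
Supply in terms of Pb becomes Qs = -75 + 3(Pb + 74) = 147 + 3Pb. Setting this equal to demand: 429 - Pb = 147 + 3Pb, so Pb = 70.5.
Sellers receive Ps = 70.5 + 74 = 144.5; Q' = 429 − 1·70.5 = 358.5.
Buyers' price falls by P* − Pb = 126 − 70.5 = 55.5; sellers' price rises by Ps − P* = 144.5 − 126 = 18.5.
So producers capture 18.5/74 = 0.25 of each unit of subsidy.

Producer share = 0.25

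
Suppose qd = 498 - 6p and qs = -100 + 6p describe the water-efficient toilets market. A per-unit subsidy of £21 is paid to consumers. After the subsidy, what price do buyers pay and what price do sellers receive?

Buyers pay 118/3; sellers receive 181/3

Pre-subsidy: 498 - 6p = -100 + 6p gives p* = 299/6, q* = 199.
With the rebate, buyers effectively pay pb = ps − 21, where ps is the price sellers receive.
Demand in terms of ps becomes qd = 498 − 6(ps − 21) = 624 - 6ps. Setting this equal to supply: 624 - 6ps = -100 + 6ps, so ps = 181/3.
Buyers pay pb = 181/3 − 21 = 118/3; q' = -100 + 6·(181/3) = 262.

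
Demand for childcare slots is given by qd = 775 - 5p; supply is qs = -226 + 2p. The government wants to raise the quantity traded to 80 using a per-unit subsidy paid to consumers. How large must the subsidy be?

Required subsidy s = 14 per unit

At q = 80, invert demand for the buyer price: pb = (775 − 80)/5 = 139; invert supply for the seller price: ps = (80 − (-226))/2 = 153.
The subsidy must fill the gap: s = ps − pb = 153 − 139 = 14.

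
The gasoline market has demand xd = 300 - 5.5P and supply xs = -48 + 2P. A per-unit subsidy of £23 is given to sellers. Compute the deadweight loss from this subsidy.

Deadweight loss = 5819/15

Pre-subsidy: 300 - 5.5P = -48 + 2P gives P* = 46.4, x* = 44.8.
With the subsidy, sellers receive Ps = Pb + 23 for each unit, where Pb is the price buyers pay.
Supply in terms of Pb becomes xs = -48 + 2(Pb + 23) = -2 + 2Pb. Setting this equal to demand: 300 - 5.5Pb = -2 + 2Pb, so Pb = 604/15.
Sellers receive Ps = 604/15 + 23 = 949/15; x' = 300 − 5.5·(604/15) = 1178/15.
The subsidy expands output by 1178/15 − 44.8 = 506/15 past the efficient level; on those units the gap between marginal cost and willingness to pay runs from 0 up to 23.
DWL = ½ × 23 × 506/15 = 5819/15.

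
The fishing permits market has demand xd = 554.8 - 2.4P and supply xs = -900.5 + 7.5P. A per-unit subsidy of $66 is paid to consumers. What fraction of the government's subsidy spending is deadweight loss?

DWL / government spending = 30/161

Pre-subsidy: 554.8 - 2.4P = -900.5 + 7.5P gives P* = 147, x* = 202.
With the rebate, buyers effectively pay Pb = Ps − 66, where Ps is the price sellers receive.
Demand in terms of Ps becomes xd = 554.8 − 2.4(Ps − 66) = 713.2 - 2.4Ps. Setting this equal to supply: 713.2 - 2.4Ps = -900.5 + 7.5Ps, so Ps = 163.
Buyers pay Pb = 163 − 66 = 97; x' = -900.5 + 7.5·163 = 322.
ΔCS = ½(202 + 322)(147 − 97) = 13100; ΔPS = ½(202 + 322)(163 − 147) = 4192.
Government spending = 66 × 322 = 21252.
DWL = ½ × 66 × (322 − 202) = 3960; fraction = 3960 / 21252 = 30/161.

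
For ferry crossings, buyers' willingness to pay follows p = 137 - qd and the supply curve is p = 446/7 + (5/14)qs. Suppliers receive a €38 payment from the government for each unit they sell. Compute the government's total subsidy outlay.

Government cost = €3116

Pre-subsidy: 137 - q = 446/7 + (5/14)q gives q* = 54 and p* = 83.
With the subsidy, sellers receive ps = pb + 38 for each unit, where pb is the price buyers pay.
On the curves, pb = 137 - q and ps = 446/7 + (5/14)q; the wedge ps − pb = 38 gives 446/7 + (5/14)q − (137 - q) = 38, so q' = 82.
Then pb = 137 − 1·82 = 55 and ps = 446/7 + (5/14)·82 = 93.
Government outlay = subsidy × quantity = 38 × 82 = 3116.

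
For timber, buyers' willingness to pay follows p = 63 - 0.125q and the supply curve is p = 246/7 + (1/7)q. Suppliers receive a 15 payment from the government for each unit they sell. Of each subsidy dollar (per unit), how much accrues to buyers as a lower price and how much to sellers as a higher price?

Buyers gain 7 per unit; sellers gain 8 per unit

Pre-subsidy: 63 - 0.125q = 246/7 + (1/7)q gives q* = 104 and p* = 50.
With the subsidy, sellers receive ps = pb + 15 for each unit, where pb is the price buyers pay.
On the curves, pb = 63 - 0.125q and ps = 246/7 + (1/7)q; the wedge ps − pb = 15 gives 246/7 + (1/7)q − (63 - 0.125q) = 15, so q' = 160.
Then pb = 63 − 0.125·160 = 43 and ps = 246/7 + (1/7)·160 = 58.
Buyers' price falls by p* − pb = 50 − 43 = 7; sellers' price rises by ps − p* = 58 − 50 = 8.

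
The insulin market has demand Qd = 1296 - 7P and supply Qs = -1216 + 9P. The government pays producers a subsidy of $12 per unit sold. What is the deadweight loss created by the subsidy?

Pre-subsidy: 1296 - 7P = -1216 + 9P gives P* = 157, Q* = 197.
With the subsidy, sellers receive Ps = Pb + 12 for each unit, where Pb is the price buyers pay.
Supply in terms of Pb becomes Qs = -1216 + 9(Pb + 12) = -1108 + 9Pb. Setting this equal to demand: 1296 - 7Pb = -1108 + 9Pb, so Pb = 150.25.
Sellers receive Ps = 150.25 + 12 = 162.25; Q' = 1296 − 7·150.25 = 244.25.
The subsidy expands output by 244.25 − 197 = 47.25 past the efficient level; on those units the gap between marginal cost and willingness to pay runs from 0 up to 12.
DWL = ½ × 12 × 47.25 = 283.5.

Deadweight loss = $283.5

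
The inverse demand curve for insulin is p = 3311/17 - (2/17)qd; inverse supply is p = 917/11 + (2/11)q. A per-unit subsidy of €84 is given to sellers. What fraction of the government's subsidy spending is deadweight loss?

Pre-subsidy: 3311/17 - (2/17)q = 917/11 + (2/11)q gives q* = 372 and p* = 151.
With the subsidy, sellers receive ps = pb + 84 for each unit, where pb is the price buyers pay.
On the curves, pb = 3311/17 - (2/17)q and ps = 917/11 + (2/11)q; the wedge ps − pb = 84 gives 917/11 + (2/11)q − (3311/17 - (2/17)q) = 84, so q' = 652.5.
Then pb = 3311/17 − (2/17)·652.5 = 118 and ps = 917/11 + (2/11)·652.5 = 202.
ΔCS = ½(372 + 652.5)(151 − 118) = 16904.25; ΔPS = ½(372 + 652.5)(202 − 151) = 26124.75.
Government spending = 84 × 652.5 = 54810.
DWL = ½ × 84 × (652.5 − 372) = 11781; fraction = 11781 / 54810 = 187/870.

DWL / government spending = 187/870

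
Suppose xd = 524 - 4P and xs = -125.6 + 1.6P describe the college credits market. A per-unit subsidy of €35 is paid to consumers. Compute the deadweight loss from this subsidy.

Pre-subsidy: 524 - 4P = -125.6 + 1.6P gives P* = 116, x* = 60.
With the rebate, buyers effectively pay Pb = Ps − 35, where Ps is the price sellers receive.
Demand in terms of Ps becomes xd = 524 − 4(Ps − 35) = 664 - 4Ps. Setting this equal to supply: 664 - 4Ps = -125.6 + 1.6Ps, so Ps = 141.
Buyers pay Pb = 141 − 35 = 106; x' = -125.6 + 1.6·141 = 100.
The subsidy expands output by 100 − 60 = 40 past the efficient level; on those units the gap between marginal cost and willingness to pay runs from 0 up to 35.
DWL = ½ × 35 × 40 = 700.

Deadweight loss = €700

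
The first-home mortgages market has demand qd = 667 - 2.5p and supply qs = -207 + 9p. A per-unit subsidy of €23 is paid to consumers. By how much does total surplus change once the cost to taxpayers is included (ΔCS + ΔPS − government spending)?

Pre-subsidy: 667 - 2.5p = -207 + 9p gives p* = 76, q* = 477.
With the rebate, buyers effectively pay pb = ps − 23, where ps is the price sellers receive.
Demand in terms of ps becomes qd = 667 − 2.5(ps − 23) = 724.5 - 2.5ps. Setting this equal to supply: 724.5 - 2.5ps = -207 + 9ps, so ps = 81.
Buyers pay pb = 81 − 23 = 58; q' = -207 + 9·81 = 522.
ΔCS = ½(477 + 522)(76 − 58) = 8991; ΔPS = ½(477 + 522)(81 − 76) = 2497.5.
Government spending = 23 × 522 = 12006.
Net change = 8991 + 2497.5 − 12006 = -517.5. The loss equals the DWL triangle ½·23·45.

Net change in total surplus = -€517.5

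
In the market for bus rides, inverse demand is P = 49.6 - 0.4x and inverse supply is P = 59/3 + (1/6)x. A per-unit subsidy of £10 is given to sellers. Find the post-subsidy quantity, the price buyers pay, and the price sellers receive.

Pre-subsidy: 49.6 - 0.4x = 59/3 + (1/6)x gives x* = 898/17 and P* = 484/17.
With the subsidy, sellers receive Ps = Pb + 10 for each unit, where Pb is the price buyers pay.
On the curves, Pb = 49.6 - 0.4x and Ps = 59/3 + (1/6)x; the wedge Ps − Pb = 10 gives 59/3 + (1/6)x − (49.6 - 0.4x) = 10, so x' = 1198/17.
Then Pb = 49.6 − 0.4·(1198/17) = 364/17 and Ps = 59/3 + (1/6)·(1198/17) = 534/17.

x' = 1198/17; buyers pay 364/17; sellers receive 534/17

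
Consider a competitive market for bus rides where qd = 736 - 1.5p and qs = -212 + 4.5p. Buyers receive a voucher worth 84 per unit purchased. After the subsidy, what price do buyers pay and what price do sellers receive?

Pre-subsidy: 736 - 1.5p = -212 + 4.5p gives p* = 158, q* = 499.
With the rebate, buyers effectively pay pb = ps − 84, where ps is the price sellers receive.
Demand in terms of ps becomes qd = 736 − 1.5(ps − 84) = 862 - 1.5ps. Setting this equal to supply: 862 - 1.5ps = -212 + 4.5ps, so ps = 179.
Buyers pay pb = 179 − 84 = 95; q' = -212 + 4.5·179 = 593.5.

Buyers pay 95; sellers receive 179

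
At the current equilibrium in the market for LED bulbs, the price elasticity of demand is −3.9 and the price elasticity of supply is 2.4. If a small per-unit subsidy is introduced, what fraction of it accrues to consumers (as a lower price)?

For a small subsidy around the equilibrium, the benefit split depends on the relative slopes, which at a point are proportional to the elasticities.
Buyer share = εs/(εs + |εd|) = 2.4/(2.4 + 3.9) = 8/21; seller share = |εd|/(εs + |εd|) = 13/21.

Consumer share = 8/21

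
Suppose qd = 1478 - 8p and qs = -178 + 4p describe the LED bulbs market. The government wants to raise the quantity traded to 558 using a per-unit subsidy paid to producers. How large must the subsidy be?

At q = 558, invert demand for the buyer price: pb = (1478 − 558)/8 = 115; invert supply for the seller price: ps = (558 − (-178))/4 = 184.
The subsidy must fill the gap: s = ps − pb = 184 − 115 = 69.

Required subsidy s = 69 per unit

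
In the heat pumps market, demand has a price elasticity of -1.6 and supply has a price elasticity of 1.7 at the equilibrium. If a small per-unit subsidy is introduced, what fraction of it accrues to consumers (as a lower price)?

For a small subsidy around the equilibrium, the benefit split depends on the relative slopes, which at a point are proportional to the elasticities.
Buyer share = εs/(εs + |εd|) = 1.7/(1.7 + 1.6) = 17/33; seller share = |εd|/(εs + |εd|) = 16/33.

Consumer share = 17/33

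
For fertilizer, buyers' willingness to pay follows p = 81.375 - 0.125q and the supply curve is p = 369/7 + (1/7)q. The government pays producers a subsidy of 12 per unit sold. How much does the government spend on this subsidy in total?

Government cost = 1821.6

Pre-subsidy: 81.375 - 0.125q = 369/7 + (1/7)q gives q* = 107 and p* = 68.
With the subsidy, sellers receive ps = pb + 12 for each unit, where pb is the price buyers pay.
On the curves, pb = 81.375 - 0.125q and ps = 369/7 + (1/7)q; the wedge ps − pb = 12 gives 369/7 + (1/7)q − (81.375 - 0.125q) = 12, so q' = 151.8.
Then pb = 81.375 − 0.125·151.8 = 62.4 and ps = 369/7 + (1/7)·151.8 = 74.4.
Government outlay = subsidy × quantity = 12 × 151.8 = 1821.6.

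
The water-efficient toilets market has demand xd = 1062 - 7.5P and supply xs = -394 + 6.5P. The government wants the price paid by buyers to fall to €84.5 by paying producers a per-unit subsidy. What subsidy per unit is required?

At a buyer price of 84.5, quantity demanded is 1062 − 7.5·84.5 = 428.25.
Sellers supply 428.25 only when they receive Ps with -394 + 6.5·Ps = 428.25, i.e. Ps = 126.5.
s = Ps − Pb = 126.5 − 84.5 = 42.

Required subsidy s = €42 per unit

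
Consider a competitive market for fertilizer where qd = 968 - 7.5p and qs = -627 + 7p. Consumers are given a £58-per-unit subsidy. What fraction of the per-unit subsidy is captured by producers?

Pre-subsidy: 968 - 7.5p = -627 + 7p gives p* = 110, q* = 143.
With the rebate, buyers effectively pay pb = ps − 58, where ps is the price sellers receive.
Demand in terms of ps becomes qd = 968 − 7.5(ps − 58) = 1403 - 7.5ps. Setting this equal to supply: 1403 - 7.5ps = -627 + 7ps, so ps = 140.
Buyers pay pb = 140 − 58 = 82; q' = -627 + 7·140 = 353.
Buyers' price falls by p* − pb = 110 − 82 = 28; sellers' price rises by ps − p* = 140 − 110 = 30.
So producers capture 30/58 = 15/29 of each unit of subsidy.

Producer share = 15/29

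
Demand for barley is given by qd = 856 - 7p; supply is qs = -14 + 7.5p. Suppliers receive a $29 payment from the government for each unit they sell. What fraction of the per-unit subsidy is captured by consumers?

Consumer share = 15/29

Pre-subsidy: 856 - 7p = -14 + 7.5p gives p* = 60, q* = 436.
With the subsidy, sellers receive ps = pb + 29 for each unit, where pb is the price buyers pay.
Supply in terms of pb becomes qs = -14 + 7.5(pb + 29) = 203.5 + 7.5pb. Setting this equal to demand: 856 - 7pb = 203.5 + 7.5pb, so pb = 45.
Sellers receive ps = 45 + 29 = 74; q' = 856 − 7·45 = 541.
Buyers' price falls by p* − pb = 60 − 45 = 15; sellers' price rises by ps − p* = 74 − 60 = 14.
So consumers capture 15/29 = 15/29 of each unit of subsidy.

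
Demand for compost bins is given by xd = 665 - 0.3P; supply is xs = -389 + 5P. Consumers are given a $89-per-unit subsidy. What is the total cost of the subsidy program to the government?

Pre-subsidy: 665 - 0.3P = -389 + 5P gives P* = 10540/53, x* = 32083/53.
With the rebate, buyers effectively pay Pb = Ps − 89, where Ps is the price sellers receive.
Demand in terms of Ps becomes xd = 665 − 0.3(Ps − 89) = 691.7 - 0.3Ps. Setting this equal to supply: 691.7 - 0.3Ps = -389 + 5Ps, so Ps = 10807/53.
Buyers pay Pb = 10807/53 − 89 = 6090/53; x' = -389 + 5·(10807/53) = 33418/53.
Government outlay = subsidy × quantity = 89 × 33418/53 = 2974202/53.

Government cost = 2974202/53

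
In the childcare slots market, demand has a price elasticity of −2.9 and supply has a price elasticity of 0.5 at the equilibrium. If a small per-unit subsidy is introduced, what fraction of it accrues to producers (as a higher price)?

For a small subsidy around the equilibrium, the benefit split depends on the relative slopes, which at a point are proportional to the elasticities.
Buyer share = εs/(εs + |εd|) = 0.5/(0.5 + 2.9) = 5/34; seller share = |εd|/(εs + |εd|) = 29/34.
So producers capture 29/34 of the subsidy.

Producer share = 29/34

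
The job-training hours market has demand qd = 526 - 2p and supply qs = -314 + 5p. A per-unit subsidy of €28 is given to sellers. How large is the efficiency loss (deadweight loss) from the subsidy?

Pre-subsidy: 526 - 2p = -314 + 5p gives p* = 120, q* = 286.
With the subsidy, sellers receive ps = pb + 28 for each unit, where pb is the price buyers pay.
Supply in terms of pb becomes qs = -314 + 5(pb + 28) = -174 + 5pb. Setting this equal to demand: 526 - 2pb = -174 + 5pb, so pb = 100.
Sellers receive ps = 100 + 28 = 128; q' = 526 − 2·100 = 326.
The subsidy expands output by 326 − 286 = 40 past the efficient level; on those units the gap between marginal cost and willingness to pay runs from 0 up to 28.
DWL = ½ × 28 × 40 = 560.

Deadweight loss = €560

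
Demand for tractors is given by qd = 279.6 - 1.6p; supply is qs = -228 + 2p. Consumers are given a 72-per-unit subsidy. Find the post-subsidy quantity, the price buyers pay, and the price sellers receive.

Pre-subsidy: 279.6 - 1.6p = -228 + 2p gives p* = 141, q* = 54.
With the rebate, buyers effectively pay pb = ps − 72, where ps is the price sellers receive.
Demand in terms of ps becomes qd = 279.6 − 1.6(ps − 72) = 394.8 - 1.6ps. Setting this equal to supply: 394.8 - 1.6ps = -228 + 2ps, so ps = 173.
Buyers pay pb = 173 − 72 = 101; q' = -228 + 2·173 = 118.

q' = 118; buyers pay 101; sellers receive 173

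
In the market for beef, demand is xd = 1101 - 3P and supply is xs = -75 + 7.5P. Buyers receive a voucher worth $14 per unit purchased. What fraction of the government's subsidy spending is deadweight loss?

Pre-subsidy: 1101 - 3P = -75 + 7.5P gives P* = 112, x* = 765.
With the rebate, buyers effectively pay Pb = Ps − 14, where Ps is the price sellers receive.
Demand in terms of Ps becomes xd = 1101 − 3(Ps − 14) = 1143 - 3Ps. Setting this equal to supply: 1143 - 3Ps = -75 + 7.5Ps, so Ps = 116.
Buyers pay Pb = 116 − 14 = 102; x' = -75 + 7.5·116 = 795.
ΔCS = ½(765 + 795)(112 − 102) = 7800; ΔPS = ½(765 + 795)(116 − 112) = 3120.
Government spending = 14 × 795 = 11130.
DWL = ½ × 14 × (795 − 765) = 210; fraction = 210 / 11130 = 1/53.

DWL / government spending = 1/53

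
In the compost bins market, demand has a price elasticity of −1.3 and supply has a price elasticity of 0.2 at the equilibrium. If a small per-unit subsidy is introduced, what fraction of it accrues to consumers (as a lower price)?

For a small subsidy around the equilibrium, the benefit split depends on the relative slopes, which at a point are proportional to the elasticities.
Buyer share = εs/(εs + |εd|) = 0.2/(0.2 + 1.3) = 2/15; seller share = |εd|/(εs + |εd|) = 13/15.

Consumer share = 2/15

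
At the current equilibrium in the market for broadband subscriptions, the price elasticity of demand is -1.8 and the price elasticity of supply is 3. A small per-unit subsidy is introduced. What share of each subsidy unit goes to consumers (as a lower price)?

For a small subsidy around the equilibrium, the benefit split depends on the relative slopes, which at a point are proportional to the elasticities.
Buyer share = εs/(εs + |εd|) = 3/(3 + 1.8) = 0.625; seller share = |εd|/(εs + |εd|) = 0.375.

Consumer share = 0.625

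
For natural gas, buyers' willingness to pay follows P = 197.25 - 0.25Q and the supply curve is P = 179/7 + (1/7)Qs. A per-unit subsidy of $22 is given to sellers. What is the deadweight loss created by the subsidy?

Deadweight loss = $616

Pre-subsidy: 197.25 - 0.25Q = 179/7 + (1/7)Q gives Q* = 437 and P* = 88.
With the subsidy, sellers receive Ps = Pb + 22 for each unit, where Pb is the price buyers pay.
On the curves, Pb = 197.25 - 0.25Q and Ps = 179/7 + (1/7)Q; the wedge Ps − Pb = 22 gives 179/7 + (1/7)Q − (197.25 - 0.25Q) = 22, so Q' = 493.
Then Pb = 197.25 − 0.25·493 = 74 and Ps = 179/7 + (1/7)·493 = 96.
The subsidy expands output by 493 − 437 = 56 past the efficient level; on those units the gap between marginal cost and willingness to pay runs from 0 up to 22.
DWL = ½ × 22 × 56 = 616.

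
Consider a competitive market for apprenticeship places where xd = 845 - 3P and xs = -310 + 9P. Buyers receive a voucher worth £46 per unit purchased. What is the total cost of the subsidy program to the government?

Government cost = £30348.5

Pre-subsidy: 845 - 3P = -310 + 9P gives P* = 96.25, x* = 556.25.
With the rebate, buyers effectively pay Pb = Ps − 46, where Ps is the price sellers receive.
Demand in terms of Ps becomes xd = 845 − 3(Ps − 46) = 983 - 3Ps. Setting this equal to supply: 983 - 3Ps = -310 + 9Ps, so Ps = 107.75.
Buyers pay Pb = 107.75 − 46 = 61.75; x' = -310 + 9·107.75 = 659.75.
Government outlay = subsidy × quantity = 46 × 659.75 = 30348.5.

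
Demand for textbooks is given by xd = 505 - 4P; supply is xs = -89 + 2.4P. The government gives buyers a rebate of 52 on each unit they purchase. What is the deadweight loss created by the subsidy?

Deadweight loss = 2028

Pre-subsidy: 505 - 4P = -89 + 2.4P gives P* = 92.8125, x* = 133.75.
With the rebate, buyers effectively pay Pb = Ps − 52, where Ps is the price sellers receive.
Demand in terms of Ps becomes xd = 505 − 4(Ps − 52) = 713 - 4Ps. Setting this equal to supply: 713 - 4Ps = -89 + 2.4Ps, so Ps = 125.3125.
Buyers pay Pb = 125.3125 − 52 = 73.3125; x' = -89 + 2.4·125.3125 = 211.75.
The subsidy expands output by 211.75 − 133.75 = 78 past the efficient level; on those units the gap between marginal cost and willingness to pay runs from 0 up to 52.
DWL = ½ × 52 × 78 = 2028.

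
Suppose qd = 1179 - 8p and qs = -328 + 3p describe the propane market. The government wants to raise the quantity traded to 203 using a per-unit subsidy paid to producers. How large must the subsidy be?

At q = 203, invert demand for the buyer price: pb = (1179 − 203)/8 = 122; invert supply for the seller price: ps = (203 − (-328))/3 = 177.
The subsidy must fill the gap: s = ps − pb = 177 − 122 = 55.

Required subsidy s = 55 per unit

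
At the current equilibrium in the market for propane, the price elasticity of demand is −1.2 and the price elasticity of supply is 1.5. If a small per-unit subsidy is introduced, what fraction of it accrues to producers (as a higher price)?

Producer share = 4/9

For a small subsidy around the equilibrium, the benefit split depends on the relative slopes, which at a point are proportional to the elasticities.
Buyer share = εs/(εs + |εd|) = 1.5/(1.5 + 1.2) = 5/9; seller share = |εd|/(εs + |εd|) = 4/9.
So producers capture 4/9 of the subsidy.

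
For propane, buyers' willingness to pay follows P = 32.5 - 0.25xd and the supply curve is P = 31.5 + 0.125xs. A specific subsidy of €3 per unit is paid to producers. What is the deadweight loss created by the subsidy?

Pre-subsidy: 32.5 - 0.25x = 31.5 + 0.125x gives x* = 8/3 and P* = 191/6.
With the subsidy, sellers receive Ps = Pb + 3 for each unit, where Pb is the price buyers pay.
On the curves, Pb = 32.5 - 0.25x and Ps = 31.5 + 0.125x; the wedge Ps − Pb = 3 gives 31.5 + 0.125x − (32.5 - 0.25x) = 3, so x' = 32/3.
Then Pb = 32.5 − 0.25·(32/3) = 179/6 and Ps = 31.5 + 0.125·(32/3) = 197/6.
The subsidy expands output by 32/3 − 8/3 = 8 past the efficient level; on those units the gap between marginal cost and willingness to pay runs from 0 up to 3.
DWL = ½ × 3 × 8 = 12.

Deadweight loss = €12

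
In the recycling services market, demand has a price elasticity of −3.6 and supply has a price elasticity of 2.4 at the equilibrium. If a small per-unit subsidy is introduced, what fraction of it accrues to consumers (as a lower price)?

Consumer share = 0.4

For a small subsidy around the equilibrium, the benefit split depends on the relative slopes, which at a point are proportional to the elasticities.
Buyer share = εs/(εs + |εd|) = 2.4/(2.4 + 3.6) = 0.4; seller share = |εd|/(εs + |εd|) = 0.6.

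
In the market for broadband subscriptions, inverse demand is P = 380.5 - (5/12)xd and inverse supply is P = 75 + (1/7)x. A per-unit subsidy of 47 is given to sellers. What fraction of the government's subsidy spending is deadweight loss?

DWL / government spending = 1/15

Pre-subsidy: 380.5 - (5/12)x = 75 + (1/7)x gives x* = 546 and P* = 153.
With the subsidy, sellers receive Ps = Pb + 47 for each unit, where Pb is the price buyers pay.
On the curves, Pb = 380.5 - (5/12)x and Ps = 75 + (1/7)x; the wedge Ps − Pb = 47 gives 75 + (1/7)x − (380.5 - (5/12)x) = 47, so x' = 630.
Then Pb = 380.5 − (5/12)·630 = 118 and Ps = 75 + (1/7)·630 = 165.
ΔCS = ½(546 + 630)(153 − 118) = 20580; ΔPS = ½(546 + 630)(165 − 153) = 7056.
Government spending = 47 × 630 = 29610.
DWL = ½ × 47 × (630 − 546) = 1974; fraction = 1974 / 29610 = 1/15.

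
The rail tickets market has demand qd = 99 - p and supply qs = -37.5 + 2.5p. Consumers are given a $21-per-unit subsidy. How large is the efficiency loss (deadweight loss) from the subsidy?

Deadweight loss = $157.5

Pre-subsidy: 99 - p = -37.5 + 2.5p gives p* = 39, q* = 60.
With the rebate, buyers effectively pay pb = ps − 21, where ps is the price sellers receive.
Demand in terms of ps becomes qd = 99 − 1(ps − 21) = 120 - ps. Setting this equal to supply: 120 - ps = -37.5 + 2.5ps, so ps = 45.
Buyers pay pb = 45 − 21 = 24; q' = -37.5 + 2.5·45 = 75.
The subsidy expands output by 75 − 60 = 15 past the efficient level; on those units the gap between marginal cost and willingness to pay runs from 0 up to 21.
DWL = ½ × 21 × 15 = 157.5.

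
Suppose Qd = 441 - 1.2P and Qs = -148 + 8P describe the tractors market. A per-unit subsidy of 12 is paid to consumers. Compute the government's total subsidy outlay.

Pre-subsidy: 441 - 1.2P = -148 + 8P gives P* = 2945/46, Q* = 8376/23.
With the rebate, buyers effectively pay Pb = Ps − 12, where Ps is the price sellers receive.
Demand in terms of Ps becomes Qd = 441 − 1.2(Ps − 12) = 455.4 - 1.2Ps. Setting this equal to supply: 455.4 - 1.2Ps = -148 + 8Ps, so Ps = 3017/46.
Buyers pay Pb = 3017/46 − 12 = 2465/46; Q' = -148 + 8·(3017/46) = 8664/23.
Government outlay = subsidy × quantity = 12 × 8664/23 = 103968/23.

Government cost = 103968/23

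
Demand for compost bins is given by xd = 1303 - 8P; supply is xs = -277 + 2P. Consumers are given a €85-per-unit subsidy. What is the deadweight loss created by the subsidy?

Deadweight loss = €5780

Pre-subsidy: 1303 - 8P = -277 + 2P gives P* = 158, x* = 39.
With the rebate, buyers effectively pay Pb = Ps − 85, where Ps is the price sellers receive.
Demand in terms of Ps becomes xd = 1303 − 8(Ps − 85) = 1983 - 8Ps. Setting this equal to supply: 1983 - 8Ps = -277 + 2Ps, so Ps = 226.
Buyers pay Pb = 226 − 85 = 141; x' = -277 + 2·226 = 175.
The subsidy expands output by 175 − 39 = 136 past the efficient level; on those units the gap between marginal cost and willingness to pay runs from 0 up to 85.
DWL = ½ × 85 × 136 = 5780.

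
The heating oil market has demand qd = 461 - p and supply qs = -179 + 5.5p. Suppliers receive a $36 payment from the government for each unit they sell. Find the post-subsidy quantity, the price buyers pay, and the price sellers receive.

q' = 393; buyers pay $68; sellers receive $104

Pre-subsidy: 461 - p = -179 + 5.5p gives p* = 1280/13, q* = 4713/13.
With the subsidy, sellers receive ps = pb + 36 for each unit, where pb is the price buyers pay.
Supply in terms of pb becomes qs = -179 + 5.5(pb + 36) = 19 + 5.5pb. Setting this equal to demand: 461 - pb = 19 + 5.5pb, so pb = 68.
Sellers receive ps = 68 + 36 = 104; q' = 461 − 1·68 = 393.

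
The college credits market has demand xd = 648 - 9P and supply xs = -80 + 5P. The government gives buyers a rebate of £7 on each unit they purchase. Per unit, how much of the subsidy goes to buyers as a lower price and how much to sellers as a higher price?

Buyers gain £2.5 per unit; sellers gain £4.5 per unit

Pre-subsidy: 648 - 9P = -80 + 5P gives P* = 52, x* = 180.
With the rebate, buyers effectively pay Pb = Ps − 7, where Ps is the price sellers receive.
Demand in terms of Ps becomes xd = 648 − 9(Ps − 7) = 711 - 9Ps. Setting this equal to supply: 711 - 9Ps = -80 + 5Ps, so Ps = 56.5.
Buyers pay Pb = 56.5 − 7 = 49.5; x' = -80 + 5·56.5 = 202.5.
Buyers' price falls by P* − Pb = 52 − 49.5 = 2.5; sellers' price rises by Ps − P* = 56.5 − 52 = 4.5.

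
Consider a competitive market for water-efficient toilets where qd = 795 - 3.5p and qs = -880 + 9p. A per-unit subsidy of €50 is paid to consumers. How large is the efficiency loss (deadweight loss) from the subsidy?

Deadweight loss = €3150

Pre-subsidy: 795 - 3.5p = -880 + 9p gives p* = 134, q* = 326.
With the rebate, buyers effectively pay pb = ps − 50, where ps is the price sellers receive.
Demand in terms of ps becomes qd = 795 − 3.5(ps − 50) = 970 - 3.5ps. Setting this equal to supply: 970 - 3.5ps = -880 + 9ps, so ps = 148.
Buyers pay pb = 148 − 50 = 98; q' = -880 + 9·148 = 452.
The subsidy expands output by 452 − 326 = 126 past the efficient level; on those units the gap between marginal cost and willingness to pay runs from 0 up to 50.
DWL = ½ × 50 × 126 = 3150.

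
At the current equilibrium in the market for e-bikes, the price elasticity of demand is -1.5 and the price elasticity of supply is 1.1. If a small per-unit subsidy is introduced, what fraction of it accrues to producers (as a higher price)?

For a small subsidy around the equilibrium, the benefit split depends on the relative slopes, which at a point are proportional to the elasticities.
Buyer share = εs/(εs + |εd|) = 1.1/(1.1 + 1.5) = 11/26; seller share = |εd|/(εs + |εd|) = 15/26.
So producers capture 15/26 of the subsidy.

Producer share = 15/26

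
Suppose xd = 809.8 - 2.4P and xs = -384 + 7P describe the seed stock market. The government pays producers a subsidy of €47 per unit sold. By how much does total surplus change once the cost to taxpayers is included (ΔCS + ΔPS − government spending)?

Net change in total surplus = -€1974

Pre-subsidy: 809.8 - 2.4P = -384 + 7P gives P* = 127, x* = 505.
With the subsidy, sellers receive Ps = Pb + 47 for each unit, where Pb is the price buyers pay.
Supply in terms of Pb becomes xs = -384 + 7(Pb + 47) = -55 + 7Pb. Setting this equal to demand: 809.8 - 2.4Pb = -55 + 7Pb, so Pb = 92.
Sellers receive Ps = 92 + 47 = 139; x' = 809.8 − 2.4·92 = 589.
ΔCS = ½(505 + 589)(127 − 92) = 19145; ΔPS = ½(505 + 589)(139 − 127) = 6564.
Government spending = 47 × 589 = 27683.
Net change = 19145 + 6564 − 27683 = -1974. The loss equals the DWL triangle ½·47·84.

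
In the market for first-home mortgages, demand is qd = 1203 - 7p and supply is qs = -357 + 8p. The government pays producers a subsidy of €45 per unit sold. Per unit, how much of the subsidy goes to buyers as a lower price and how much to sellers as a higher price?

Pre-subsidy: 1203 - 7p = -357 + 8p gives p* = 104, q* = 475.
With the subsidy, sellers receive ps = pb + 45 for each unit, where pb is the price buyers pay.
Supply in terms of pb becomes qs = -357 + 8(pb + 45) = 3 + 8pb. Setting this equal to demand: 1203 - 7pb = 3 + 8pb, so pb = 80.
Sellers receive ps = 80 + 45 = 125; q' = 1203 − 7·80 = 643.
Buyers' price falls by p* − pb = 104 − 80 = 24; sellers' price rises by ps − p* = 125 − 104 = 21.

Buyers gain €24 per unit; sellers gain €21 per unit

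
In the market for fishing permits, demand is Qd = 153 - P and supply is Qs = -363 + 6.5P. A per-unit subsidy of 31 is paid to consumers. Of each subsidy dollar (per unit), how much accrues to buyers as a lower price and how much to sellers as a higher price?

Pre-subsidy: 153 - P = -363 + 6.5P gives P* = 68.8, Q* = 84.2.
With the rebate, buyers effectively pay Pb = Ps − 31, where Ps is the price sellers receive.
Demand in terms of Ps becomes Qd = 153 − 1(Ps − 31) = 184 - Ps. Setting this equal to supply: 184 - Ps = -363 + 6.5Ps, so Ps = 1094/15.
Buyers pay Pb = 1094/15 − 31 = 629/15; Q' = -363 + 6.5·(1094/15) = 1666/15.
Buyers' price falls by P* − Pb = 68.8 − 629/15 = 403/15; sellers' price rises by Ps − P* = 1094/15 − 68.8 = 62/15.

Buyers gain 403/15 per unit; sellers gain 62/15 per unit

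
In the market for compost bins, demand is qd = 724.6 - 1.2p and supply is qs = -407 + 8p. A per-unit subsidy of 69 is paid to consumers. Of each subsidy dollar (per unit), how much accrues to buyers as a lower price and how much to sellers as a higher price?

Buyers gain 60 per unit; sellers gain 9 per unit

Pre-subsidy: 724.6 - 1.2p = -407 + 8p gives p* = 123, q* = 577.
With the rebate, buyers effectively pay pb = ps − 69, where ps is the price sellers receive.
Demand in terms of ps becomes qd = 724.6 − 1.2(ps − 69) = 807.4 - 1.2ps. Setting this equal to supply: 807.4 - 1.2ps = -407 + 8ps, so ps = 132.
Buyers pay pb = 132 − 69 = 63; q' = -407 + 8·132 = 649.
Buyers' price falls by p* − pb = 123 − 63 = 60; sellers' price rises by ps − p* = 132 − 123 = 9.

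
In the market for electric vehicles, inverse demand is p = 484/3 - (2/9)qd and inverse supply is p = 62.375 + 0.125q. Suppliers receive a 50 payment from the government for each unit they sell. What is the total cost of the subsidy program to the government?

Pre-subsidy: 484/3 - (2/9)q = 62.375 + 0.125q gives q* = 285 and p* = 98.
With the subsidy, sellers receive ps = pb + 50 for each unit, where pb is the price buyers pay.
On the curves, pb = 484/3 - (2/9)q and ps = 62.375 + 0.125q; the wedge ps − pb = 50 gives 62.375 + 0.125q − (484/3 - (2/9)q) = 50, so q' = 429.
Then pb = 484/3 − (2/9)·429 = 66 and ps = 62.375 + 0.125·429 = 116.
Government outlay = subsidy × quantity = 50 × 429 = 21450.

Government cost = 21450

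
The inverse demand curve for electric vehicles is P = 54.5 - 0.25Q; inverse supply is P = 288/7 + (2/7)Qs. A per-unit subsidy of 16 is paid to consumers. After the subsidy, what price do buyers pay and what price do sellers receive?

Buyers pay 40.8; sellers receive 56.8

Pre-subsidy: 54.5 - 0.25Q = 288/7 + (2/7)Q gives Q* = 374/15 and P* = 724/15.
With the rebate, buyers effectively pay Pb = Ps − 16, where Ps is the price sellers receive.
On the curves, Pb = 54.5 - 0.25Q and Ps = 288/7 + (2/7)Q; the wedge Ps − Pb = 16 gives 288/7 + (2/7)Q − (54.5 - 0.25Q) = 16, so Q' = 54.8.
Then Pb = 54.5 − 0.25·54.8 = 40.8 and Ps = 288/7 + (2/7)·54.8 = 56.8.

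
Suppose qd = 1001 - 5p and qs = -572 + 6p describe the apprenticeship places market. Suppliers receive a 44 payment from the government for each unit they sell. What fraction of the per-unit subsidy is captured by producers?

Pre-subsidy: 1001 - 5p = -572 + 6p gives p* = 143, q* = 286.
With the subsidy, sellers receive ps = pb + 44 for each unit, where pb is the price buyers pay.
Supply in terms of pb becomes qs = -572 + 6(pb + 44) = -308 + 6pb. Setting this equal to demand: 1001 - 5pb = -308 + 6pb, so pb = 119.
Sellers receive ps = 119 + 44 = 163; q' = 1001 − 5·119 = 406.
Buyers' price falls by p* − pb = 143 − 119 = 24; sellers' price rises by ps − p* = 163 − 143 = 20.
So producers capture 20/44 = 5/11 of each unit of subsidy.

Producer share = 5/11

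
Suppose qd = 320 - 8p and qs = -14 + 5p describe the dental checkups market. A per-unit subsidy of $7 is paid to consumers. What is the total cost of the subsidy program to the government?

Government cost = $952

Pre-subsidy: 320 - 8p = -14 + 5p gives p* = 334/13, q* = 1488/13.
With the rebate, buyers effectively pay pb = ps − 7, where ps is the price sellers receive.
Demand in terms of ps becomes qd = 320 − 8(ps − 7) = 376 - 8ps. Setting this equal to supply: 376 - 8ps = -14 + 5ps, so ps = 30.
Buyers pay pb = 30 − 7 = 23; q' = -14 + 5·30 = 136.
Government outlay = subsidy × quantity = 7 × 136 = 952.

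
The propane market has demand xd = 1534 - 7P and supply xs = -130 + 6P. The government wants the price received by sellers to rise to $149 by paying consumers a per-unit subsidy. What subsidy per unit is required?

At a seller price of 149, quantity supplied is -130 + 6·149 = 764.
Buyers absorb 764 only when they pay Pb with 1534 − 7·Pb = 764, i.e. Pb = 110.
s = Ps − Pb = 149 − 110 = 39.

Required subsidy s = $39 per unit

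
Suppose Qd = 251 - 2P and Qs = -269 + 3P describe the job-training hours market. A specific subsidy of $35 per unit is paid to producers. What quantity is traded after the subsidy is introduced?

Pre-subsidy: 251 - 2P = -269 + 3P gives P* = 104, Q* = 43.
With the subsidy, sellers receive Ps = Pb + 35 for each unit, where Pb is the price buyers pay.
Supply in terms of Pb becomes Qs = -269 + 3(Pb + 35) = -164 + 3Pb. Setting this equal to demand: 251 - 2Pb = -164 + 3Pb, so Pb = 83.
Sellers receive Ps = 83 + 35 = 118; Q' = 251 − 2·83 = 85.

Q' = 85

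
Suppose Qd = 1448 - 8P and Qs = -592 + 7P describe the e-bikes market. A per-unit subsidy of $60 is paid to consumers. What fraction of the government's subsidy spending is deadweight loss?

Pre-subsidy: 1448 - 8P = -592 + 7P gives P* = 136, Q* = 360.
With the rebate, buyers effectively pay Pb = Ps − 60, where Ps is the price sellers receive.
Demand in terms of Ps becomes Qd = 1448 − 8(Ps − 60) = 1928 - 8Ps. Setting this equal to supply: 1928 - 8Ps = -592 + 7Ps, so Ps = 168.
Buyers pay Pb = 168 − 60 = 108; Q' = -592 + 7·168 = 584.
ΔCS = ½(360 + 584)(136 − 108) = 13216; ΔPS = ½(360 + 584)(168 − 136) = 15104.
Government spending = 60 × 584 = 35040.
DWL = ½ × 60 × (584 − 360) = 6720; fraction = 6720 / 35040 = 14/73.

DWL / government spending = 14/73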